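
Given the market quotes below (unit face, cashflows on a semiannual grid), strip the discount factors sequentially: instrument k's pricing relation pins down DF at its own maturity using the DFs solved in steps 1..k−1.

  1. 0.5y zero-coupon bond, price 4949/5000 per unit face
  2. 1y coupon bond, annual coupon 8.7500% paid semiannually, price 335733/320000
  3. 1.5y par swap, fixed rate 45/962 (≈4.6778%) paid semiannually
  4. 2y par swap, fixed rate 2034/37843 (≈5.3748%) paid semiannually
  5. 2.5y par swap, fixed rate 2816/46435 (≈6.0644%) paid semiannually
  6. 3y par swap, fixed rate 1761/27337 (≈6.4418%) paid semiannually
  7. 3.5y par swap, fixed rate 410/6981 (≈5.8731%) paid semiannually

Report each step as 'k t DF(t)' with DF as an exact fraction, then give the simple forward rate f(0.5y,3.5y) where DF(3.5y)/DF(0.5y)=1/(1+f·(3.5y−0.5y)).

step 1 [0.5y] zero: DF = P = 4949/5000 ≈ 0.989800
step 2 [1y] bond c/2=7/160: DF=(335733/320000 − 7/160·(0.989800))/(1+7/160) = 9637/10000 ≈ 0.963700
step 3 [1.5y] swap r/2=45/1924: DF=(1 − 45/1924·(0.989800+0.963700))/(1+45/1924) = 373/400 ≈ 0.932500
step 4 [2y] swap r/2=1017/37843: DF=(1 − 1017/37843·(0.989800+0.963700+0.932500))/(1+1017/37843) = 8983/10000 ≈ 0.898300
step 5 [2.5y] swap r/2=1408/46435: DF=(1 − 1408/46435·(0.989800+0.963700+0.932500+0.898300))/(1+1408/46435) = 537/625 ≈ 0.859200
step 6 [3y] swap r/2=1761/54674: DF=(1 − 1761/54674·(0.989800+0.963700+0.932500+0.898300+0.859200))/(1+1761/54674) = 8239/10000 ≈ 0.823900
step 7 [3.5y] swap r/2=205/6981: DF=(1 − 205/6981·(0.989800+0.963700+0.932500+0.898300+0.859200+0.823900))/(1+205/6981) = 1631/2000 ≈ 0.815500

1 1/2 4949/5000
2 1 9637/10000
3 3/2 373/400
4 2 8983/10000
5 5/2 537/625
6 3 8239/10000
7 7/2 1631/2000
f(0.5y,3.5y) = ((4949/5000)/(1631/2000) − 1)/(3) = 83/1165 ≈ 7.1245%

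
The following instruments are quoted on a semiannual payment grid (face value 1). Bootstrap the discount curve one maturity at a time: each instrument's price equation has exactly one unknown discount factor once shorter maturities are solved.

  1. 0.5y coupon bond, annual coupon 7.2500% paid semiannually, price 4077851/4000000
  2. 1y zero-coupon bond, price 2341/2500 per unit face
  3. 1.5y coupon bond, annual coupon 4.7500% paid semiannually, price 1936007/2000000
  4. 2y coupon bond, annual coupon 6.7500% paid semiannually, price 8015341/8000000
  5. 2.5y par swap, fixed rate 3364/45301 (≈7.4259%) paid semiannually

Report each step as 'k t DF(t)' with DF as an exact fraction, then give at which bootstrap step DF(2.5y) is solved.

step 1 [0.5y] bond c/2=29/800: DF=(4077851/4000000 − 29/800·(0))/(1+29/800) = 4919/5000 ≈ 0.983800
step 2 [1y] zero: DF = P = 2341/2500 ≈ 0.936400
step 3 [1.5y] bond c/2=19/800: DF=(1936007/2000000 − 19/800·(0.983800+0.936400))/(1+19/800) = 901/1000 ≈ 0.901000
step 4 [2y] bond c/2=27/800: DF=(8015341/8000000 − 27/800·(0.983800+0.936400+0.901000))/(1+27/800) = 8771/10000 ≈ 0.877100
step 5 [2.5y] swap r/2=1682/45301: DF=(1 − 1682/45301·(0.983800+0.936400+0.901000+0.877100))/(1+1682/45301) = 4159/5000 ≈ 0.831800

1 1/2 4919/5000
2 1 2341/2500
3 3/2 901/1000
4 2 8771/10000
5 5/2 4159/5000
DF(2.5y) is solved at step 5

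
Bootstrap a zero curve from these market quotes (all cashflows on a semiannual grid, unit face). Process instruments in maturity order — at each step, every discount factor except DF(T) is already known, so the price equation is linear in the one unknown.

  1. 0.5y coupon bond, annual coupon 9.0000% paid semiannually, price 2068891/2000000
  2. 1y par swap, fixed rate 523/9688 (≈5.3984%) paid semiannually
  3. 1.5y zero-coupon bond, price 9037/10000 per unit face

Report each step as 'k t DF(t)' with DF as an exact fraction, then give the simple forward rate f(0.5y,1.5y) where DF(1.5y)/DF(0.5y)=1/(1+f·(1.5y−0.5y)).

step 1 [0.5y] bond c/2=9/200: DF=(2068891/2000000 − 9/200·(0))/(1+9/200) = 9899/10000 ≈ 0.989900
step 2 [1y] swap r/2=523/19376: DF=(1 − 523/19376·(0.989900))/(1+523/19376) = 9477/10000 ≈ 0.947700
step 3 [1.5y] zero: DF = P = 9037/10000 ≈ 0.903700

1 1/2 9899/10000
2 1 9477/10000
3 3/2 9037/10000
f(0.5y,1.5y) = ((9899/10000)/(9037/10000) − 1)/(1) = 862/9037 ≈ 9.5386%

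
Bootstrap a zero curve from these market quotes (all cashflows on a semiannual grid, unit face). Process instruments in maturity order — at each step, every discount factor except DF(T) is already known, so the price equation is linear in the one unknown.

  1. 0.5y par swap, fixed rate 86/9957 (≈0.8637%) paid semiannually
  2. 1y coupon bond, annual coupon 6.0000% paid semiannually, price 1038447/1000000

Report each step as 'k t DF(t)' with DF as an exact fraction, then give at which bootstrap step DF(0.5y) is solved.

step 1 [0.5y] swap r/2=43/9957: DF=(1 − 43/9957·(0))/(1+43/9957) = 9957/10000 ≈ 0.995700
step 2 [1y] bond c/2=3/100: DF=(1038447/1000000 − 3/100·(0.995700))/(1+3/100) = 612/625 ≈ 0.979200

1 1/2 9957/10000
2 1 612/625
DF(0.5y) is solved at step 1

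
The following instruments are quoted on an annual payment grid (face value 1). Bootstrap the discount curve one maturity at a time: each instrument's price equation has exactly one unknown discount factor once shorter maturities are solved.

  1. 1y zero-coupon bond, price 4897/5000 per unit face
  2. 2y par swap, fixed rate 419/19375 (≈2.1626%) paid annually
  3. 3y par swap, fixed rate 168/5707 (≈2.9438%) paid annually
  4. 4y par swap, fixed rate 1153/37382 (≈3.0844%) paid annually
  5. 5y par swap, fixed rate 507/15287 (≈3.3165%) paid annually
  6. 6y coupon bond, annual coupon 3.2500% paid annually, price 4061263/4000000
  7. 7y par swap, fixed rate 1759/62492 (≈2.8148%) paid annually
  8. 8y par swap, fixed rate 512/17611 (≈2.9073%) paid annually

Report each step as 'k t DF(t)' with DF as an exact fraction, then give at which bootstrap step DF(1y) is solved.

1 1 4897/5000
2 2 9581/10000
3 3 229/250
4 4 8847/10000
5 5 8479/10000
6 6 839/1000
7 7 8241/10000
8 8 497/625
DF(1y) is solved at step 1

step 1 [1y] zero: DF = P = 4897/5000 ≈ 0.979400
step 2 [2y] swap r/1=419/19375: DF=(1 − 419/19375·(0.979400))/(1+419/19375) = 9581/10000 ≈ 0.958100
step 3 [3y] swap r/1=168/5707: DF=(1 − 168/5707·(0.979400+0.958100))/(1+168/5707) = 229/250 ≈ 0.916000
step 4 [4y] swap r/1=1153/37382: DF=(1 − 1153/37382·(0.979400+0.958100+0.916000))/(1+1153/37382) = 8847/10000 ≈ 0.884700
step 5 [5y] swap r/1=507/15287: DF=(1 − 507/15287·(0.979400+0.958100+0.916000+0.884700))/(1+507/15287) = 8479/10000 ≈ 0.847900
step 6 [6y] bond c/1=13/400: DF=(4061263/4000000 − 13/400·(0.979400+0.958100+0.916000+0.884700+0.847900))/(1+13/400) = 839/1000 ≈ 0.839000
step 7 [7y] swap r/1=1759/62492: DF=(1 − 1759/62492·(0.979400+0.958100+0.916000+0.884700+0.847900+0.839000))/(1+1759/62492) = 8241/10000 ≈ 0.824100
step 8 [8y] swap r/1=512/17611: DF=(1 − 512/17611·(0.979400+0.958100+0.916000+0.884700+0.847900+0.839000+0.824100))/(1+512/17611) = 497/625 ≈ 0.795200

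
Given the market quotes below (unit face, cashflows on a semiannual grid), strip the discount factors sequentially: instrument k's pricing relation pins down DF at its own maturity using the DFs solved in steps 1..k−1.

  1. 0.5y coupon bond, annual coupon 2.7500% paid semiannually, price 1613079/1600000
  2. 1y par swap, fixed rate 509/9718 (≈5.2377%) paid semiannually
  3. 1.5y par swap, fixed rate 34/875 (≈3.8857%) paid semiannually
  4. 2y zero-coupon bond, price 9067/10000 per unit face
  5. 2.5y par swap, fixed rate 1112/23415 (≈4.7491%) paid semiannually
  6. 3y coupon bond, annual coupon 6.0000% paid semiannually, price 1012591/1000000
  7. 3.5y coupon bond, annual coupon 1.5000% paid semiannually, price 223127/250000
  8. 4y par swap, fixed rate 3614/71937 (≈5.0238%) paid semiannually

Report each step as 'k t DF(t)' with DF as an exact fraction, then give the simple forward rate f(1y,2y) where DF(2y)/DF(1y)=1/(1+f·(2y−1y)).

step 1 [0.5y] bond c/2=11/800: DF=(1613079/1600000 − 11/800·(0))/(1+11/800) = 1989/2000 ≈ 0.994500
step 2 [1y] swap r/2=509/19436: DF=(1 − 509/19436·(0.994500))/(1+509/19436) = 9491/10000 ≈ 0.949100
step 3 [1.5y] swap r/2=17/875: DF=(1 − 17/875·(0.994500+0.949100))/(1+17/875) = 9439/10000 ≈ 0.943900
step 4 [2y] zero: DF = P = 9067/10000 ≈ 0.906700
step 5 [2.5y] swap r/2=556/23415: DF=(1 − 556/23415·(0.994500+0.949100+0.943900+0.906700))/(1+556/23415) = 1111/1250 ≈ 0.888800
step 6 [3y] bond c/2=3/100: DF=(1012591/1000000 − 3/100·(0.994500+0.949100+0.943900+0.906700+0.888800))/(1+3/100) = 8467/10000 ≈ 0.846700
step 7 [3.5y] bond c/2=3/400: DF=(223127/250000 − 3/400·(0.994500+0.949100+0.943900+0.906700+0.888800+0.846700))/(1+3/400) = 8447/10000 ≈ 0.844700
step 8 [4y] swap r/2=1807/71937: DF=(1 − 1807/71937·(0.994500+0.949100+0.943900+0.906700+0.888800+0.846700+0.844700))/(1+1807/71937) = 8193/10000 ≈ 0.819300

1 1/2 1989/2000
2 1 9491/10000
3 3/2 9439/10000
4 2 9067/10000
5 5/2 1111/1250
6 3 8467/10000
7 7/2 8447/10000
8 4 8193/10000
f(1y,2y) = ((9491/10000)/(9067/10000) − 1)/(1) = 424/9067 ≈ 4.6763%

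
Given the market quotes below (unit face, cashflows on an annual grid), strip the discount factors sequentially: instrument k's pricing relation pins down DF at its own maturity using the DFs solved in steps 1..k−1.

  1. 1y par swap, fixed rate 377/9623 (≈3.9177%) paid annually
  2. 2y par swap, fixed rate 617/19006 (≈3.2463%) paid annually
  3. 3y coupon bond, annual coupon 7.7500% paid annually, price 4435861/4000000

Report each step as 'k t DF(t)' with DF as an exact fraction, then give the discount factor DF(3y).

step 1 [1y] swap r/1=377/9623: DF=(1 − 377/9623·(0))/(1+377/9623) = 9623/10000 ≈ 0.962300
step 2 [2y] swap r/1=617/19006: DF=(1 − 617/19006·(0.962300))/(1+617/19006) = 9383/10000 ≈ 0.938300
step 3 [3y] bond c/1=31/400: DF=(4435861/4000000 − 31/400·(0.962300+0.938300))/(1+31/400) = 357/400 ≈ 0.892500

1 1 9623/10000
2 2 9383/10000
3 3 357/400
DF(3y) = 357/400 ≈ 0.892500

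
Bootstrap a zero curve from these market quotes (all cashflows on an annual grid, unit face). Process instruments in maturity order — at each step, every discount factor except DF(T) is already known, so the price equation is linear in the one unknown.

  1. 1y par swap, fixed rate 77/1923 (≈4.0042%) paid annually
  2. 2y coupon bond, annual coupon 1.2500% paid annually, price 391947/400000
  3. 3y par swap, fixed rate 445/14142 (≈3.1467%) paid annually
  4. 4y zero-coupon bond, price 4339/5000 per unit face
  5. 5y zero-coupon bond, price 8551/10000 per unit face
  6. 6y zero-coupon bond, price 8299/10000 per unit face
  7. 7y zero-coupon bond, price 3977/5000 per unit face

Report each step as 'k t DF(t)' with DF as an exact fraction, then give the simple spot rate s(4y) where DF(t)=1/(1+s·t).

step 1 [1y] swap r/1=77/1923: DF=(1 − 77/1923·(0))/(1+77/1923) = 1923/2000 ≈ 0.961500
step 2 [2y] bond c/1=1/80: DF=(391947/400000 − 1/80·(0.961500))/(1+1/80) = 9559/10000 ≈ 0.955900
step 3 [3y] swap r/1=445/14142: DF=(1 − 445/14142·(0.961500+0.955900))/(1+445/14142) = 911/1000 ≈ 0.911000
step 4 [4y] zero: DF = P = 4339/5000 ≈ 0.867800
step 5 [5y] zero: DF = P = 8551/10000 ≈ 0.855100
step 6 [6y] zero: DF = P = 8299/10000 ≈ 0.829900
step 7 [7y] zero: DF = P = 3977/5000 ≈ 0.795400

1 1 1923/2000
2 2 9559/10000
3 3 911/1000
4 4 4339/5000
5 5 8551/10000
6 6 8299/10000
7 7 3977/5000
s(4y) = (1/(4339/5000) − 1)/(4) = 661/17356 ≈ 3.8085%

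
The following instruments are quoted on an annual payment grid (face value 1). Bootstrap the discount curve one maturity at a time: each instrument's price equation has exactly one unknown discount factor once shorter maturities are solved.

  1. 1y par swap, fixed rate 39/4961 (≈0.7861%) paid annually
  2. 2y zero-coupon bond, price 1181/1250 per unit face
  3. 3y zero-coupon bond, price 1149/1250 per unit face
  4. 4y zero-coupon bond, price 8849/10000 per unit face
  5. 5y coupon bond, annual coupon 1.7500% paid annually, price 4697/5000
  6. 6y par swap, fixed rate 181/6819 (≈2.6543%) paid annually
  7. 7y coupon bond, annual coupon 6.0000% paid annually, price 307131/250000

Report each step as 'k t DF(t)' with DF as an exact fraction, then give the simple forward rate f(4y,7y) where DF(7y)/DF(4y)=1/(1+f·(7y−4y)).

step 1 [1y] swap r/1=39/4961: DF=(1 − 39/4961·(0))/(1+39/4961) = 4961/5000 ≈ 0.992200
step 2 [2y] zero: DF = P = 1181/1250 ≈ 0.944800
step 3 [3y] zero: DF = P = 1149/1250 ≈ 0.919200
step 4 [4y] zero: DF = P = 8849/10000 ≈ 0.884900
step 5 [5y] bond c/1=7/400: DF=(4697/5000 − 7/400·(0.992200+0.944800+0.919200+0.884900))/(1+7/400) = 8589/10000 ≈ 0.858900
step 6 [6y] swap r/1=181/6819: DF=(1 − 181/6819·(0.992200+0.944800+0.919200+0.884900+0.858900))/(1+181/6819) = 1069/1250 ≈ 0.855200
step 7 [7y] bond c/1=3/50: DF=(307131/250000 − 3/50·(0.992200+0.944800+0.919200+0.884900+0.858900+0.855200))/(1+3/50) = 4251/5000 ≈ 0.850200

1 1 4961/5000
2 2 1181/1250
3 3 1149/1250
4 4 8849/10000
5 5 8589/10000
6 6 1069/1250
7 7 4251/5000
f(4y,7y) = ((8849/10000)/(4251/5000) − 1)/(3) = 347/25506 ≈ 1.3605%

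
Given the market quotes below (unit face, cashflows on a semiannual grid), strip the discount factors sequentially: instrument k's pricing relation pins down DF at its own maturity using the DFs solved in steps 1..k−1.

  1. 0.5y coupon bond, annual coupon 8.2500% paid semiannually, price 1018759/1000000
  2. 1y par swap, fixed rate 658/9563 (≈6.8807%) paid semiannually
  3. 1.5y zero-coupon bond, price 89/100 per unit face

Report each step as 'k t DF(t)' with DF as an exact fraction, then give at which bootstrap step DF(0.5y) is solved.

step 1 [0.5y] bond c/2=33/800: DF=(1018759/1000000 − 33/800·(0))/(1+33/800) = 1223/1250 ≈ 0.978400
step 2 [1y] swap r/2=329/9563: DF=(1 − 329/9563·(0.978400))/(1+329/9563) = 4671/5000 ≈ 0.934200
step 3 [1.5y] zero: DF = P = 89/100 ≈ 0.890000

1 1/2 1223/1250
2 1 4671/5000
3 3/2 89/100
DF(0.5y) is solved at step 1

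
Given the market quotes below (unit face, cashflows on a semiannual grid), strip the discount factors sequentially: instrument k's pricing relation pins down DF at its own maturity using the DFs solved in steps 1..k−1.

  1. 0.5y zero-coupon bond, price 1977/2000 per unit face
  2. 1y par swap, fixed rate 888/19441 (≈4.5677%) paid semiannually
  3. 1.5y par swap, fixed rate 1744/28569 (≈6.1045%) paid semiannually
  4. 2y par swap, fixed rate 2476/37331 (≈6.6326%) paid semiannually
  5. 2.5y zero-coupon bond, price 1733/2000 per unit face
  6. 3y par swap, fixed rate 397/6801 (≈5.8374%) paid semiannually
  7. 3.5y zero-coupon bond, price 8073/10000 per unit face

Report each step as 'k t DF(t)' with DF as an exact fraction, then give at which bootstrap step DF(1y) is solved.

1 1/2 1977/2000
2 1 2389/2500
3 3/2 1141/1250
4 2 4381/5000
5 5/2 1733/2000
6 3 2103/2500
7 7/2 8073/10000
DF(1y) is solved at step 2

step 1 [0.5y] zero: DF = P = 1977/2000 ≈ 0.988500
step 2 [1y] swap r/2=444/19441: DF=(1 − 444/19441·(0.988500))/(1+444/19441) = 2389/2500 ≈ 0.955600
step 3 [1.5y] swap r/2=872/28569: DF=(1 − 872/28569·(0.988500+0.955600))/(1+872/28569) = 1141/1250 ≈ 0.912800
step 4 [2y] swap r/2=1238/37331: DF=(1 − 1238/37331·(0.988500+0.955600+0.912800))/(1+1238/37331) = 4381/5000 ≈ 0.876200
step 5 [2.5y] zero: DF = P = 1733/2000 ≈ 0.866500
step 6 [3y] swap r/2=397/13602: DF=(1 − 397/13602·(0.988500+0.955600+0.912800+0.876200+0.866500))/(1+397/13602) = 2103/2500 ≈ 0.841200
step 7 [3.5y] zero: DF = P = 8073/10000 ≈ 0.807300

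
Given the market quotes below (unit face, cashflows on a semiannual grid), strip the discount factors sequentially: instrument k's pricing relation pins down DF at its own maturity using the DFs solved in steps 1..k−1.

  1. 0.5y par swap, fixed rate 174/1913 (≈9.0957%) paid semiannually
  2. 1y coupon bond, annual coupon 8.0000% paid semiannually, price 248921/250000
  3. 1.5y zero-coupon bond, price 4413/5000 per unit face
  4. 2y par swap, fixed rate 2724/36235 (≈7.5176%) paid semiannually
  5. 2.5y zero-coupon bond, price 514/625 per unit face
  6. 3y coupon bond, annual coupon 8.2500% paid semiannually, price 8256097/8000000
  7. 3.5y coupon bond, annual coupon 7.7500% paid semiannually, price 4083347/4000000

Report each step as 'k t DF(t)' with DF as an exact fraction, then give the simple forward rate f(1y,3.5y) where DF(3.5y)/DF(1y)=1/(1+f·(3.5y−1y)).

1 1/2 1913/2000
2 1 4603/5000
3 3/2 4413/5000
4 2 4319/5000
5 5/2 514/625
6 3 163/200
7 7/2 1573/2000
f(1y,3.5y) = ((4603/5000)/(1573/2000) − 1)/(5/2) = 2682/39325 ≈ 6.8201%

step 1 [0.5y] swap r/2=87/1913: DF=(1 − 87/1913·(0))/(1+87/1913) = 1913/2000 ≈ 0.956500
step 2 [1y] bond c/2=1/25: DF=(248921/250000 − 1/25·(0.956500))/(1+1/25) = 4603/5000 ≈ 0.920600
step 3 [1.5y] zero: DF = P = 4413/5000 ≈ 0.882600
step 4 [2y] swap r/2=1362/36235: DF=(1 − 1362/36235·(0.956500+0.920600+0.882600))/(1+1362/36235) = 4319/5000 ≈ 0.863800
step 5 [2.5y] zero: DF = P = 514/625 ≈ 0.822400
step 6 [3y] bond c/2=33/800: DF=(8256097/8000000 − 33/800·(0.956500+0.920600+0.882600+0.863800+0.822400))/(1+33/800) = 163/200 ≈ 0.815000
step 7 [3.5y] bond c/2=31/800: DF=(4083347/4000000 − 31/800·(0.956500+0.920600+0.882600+0.863800+0.822400+0.815000))/(1+31/800) = 1573/2000 ≈ 0.786500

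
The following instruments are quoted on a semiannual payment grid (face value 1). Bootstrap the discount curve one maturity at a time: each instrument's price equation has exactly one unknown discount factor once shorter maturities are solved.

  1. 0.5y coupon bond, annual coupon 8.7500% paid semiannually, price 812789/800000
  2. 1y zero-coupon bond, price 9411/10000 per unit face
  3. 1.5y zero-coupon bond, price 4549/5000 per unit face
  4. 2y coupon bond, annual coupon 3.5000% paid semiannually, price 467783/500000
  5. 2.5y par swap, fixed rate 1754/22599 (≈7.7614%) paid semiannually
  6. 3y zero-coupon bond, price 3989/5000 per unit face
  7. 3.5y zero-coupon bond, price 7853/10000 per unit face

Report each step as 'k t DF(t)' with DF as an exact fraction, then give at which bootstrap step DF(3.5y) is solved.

step 1 [0.5y] bond c/2=7/160: DF=(812789/800000 − 7/160·(0))/(1+7/160) = 4867/5000 ≈ 0.973400
step 2 [1y] zero: DF = P = 9411/10000 ≈ 0.941100
step 3 [1.5y] zero: DF = P = 4549/5000 ≈ 0.909800
step 4 [2y] bond c/2=7/400: DF=(467783/500000 − 7/400·(0.973400+0.941100+0.909800))/(1+7/400) = 8709/10000 ≈ 0.870900
step 5 [2.5y] swap r/2=877/22599: DF=(1 − 877/22599·(0.973400+0.941100+0.909800+0.870900))/(1+877/22599) = 4123/5000 ≈ 0.824600
step 6 [3y] zero: DF = P = 3989/5000 ≈ 0.797800
step 7 [3.5y] zero: DF = P = 7853/10000 ≈ 0.785300

1 1/2 4867/5000
2 1 9411/10000
3 3/2 4549/5000
4 2 8709/10000
5 5/2 4123/5000
6 3 3989/5000
7 7/2 7853/10000
DF(3.5y) is solved at step 7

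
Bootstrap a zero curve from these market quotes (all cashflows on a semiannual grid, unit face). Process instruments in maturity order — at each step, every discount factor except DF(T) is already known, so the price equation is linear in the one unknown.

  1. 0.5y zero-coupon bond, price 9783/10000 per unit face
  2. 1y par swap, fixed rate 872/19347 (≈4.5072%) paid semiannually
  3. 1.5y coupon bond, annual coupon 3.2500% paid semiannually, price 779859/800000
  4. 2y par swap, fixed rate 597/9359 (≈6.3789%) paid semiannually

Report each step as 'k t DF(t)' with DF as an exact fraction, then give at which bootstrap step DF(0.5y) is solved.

step 1 [0.5y] zero: DF = P = 9783/10000 ≈ 0.978300
step 2 [1y] swap r/2=436/19347: DF=(1 − 436/19347·(0.978300))/(1+436/19347) = 2391/2500 ≈ 0.956400
step 3 [1.5y] bond c/2=13/800: DF=(779859/800000 − 13/800·(0.978300+0.956400))/(1+13/800) = 9283/10000 ≈ 0.928300
step 4 [2y] swap r/2=597/18718: DF=(1 − 597/18718·(0.978300+0.956400+0.928300))/(1+597/18718) = 4403/5000 ≈ 0.880600

1 1/2 9783/10000
2 1 2391/2500
3 3/2 9283/10000
4 2 4403/5000
DF(0.5y) is solved at step 1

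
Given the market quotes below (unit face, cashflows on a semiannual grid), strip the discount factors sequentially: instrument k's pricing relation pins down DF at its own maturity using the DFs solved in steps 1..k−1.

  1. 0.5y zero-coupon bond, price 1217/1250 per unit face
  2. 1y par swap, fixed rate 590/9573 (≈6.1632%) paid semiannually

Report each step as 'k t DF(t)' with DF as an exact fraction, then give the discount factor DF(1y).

step 1 [0.5y] zero: DF = P = 1217/1250 ≈ 0.973600
step 2 [1y] swap r/2=295/9573: DF=(1 − 295/9573·(0.973600))/(1+295/9573) = 941/1000 ≈ 0.941000

1 1/2 1217/1250
2 1 941/1000
DF(1y) = 941/1000 ≈ 0.941000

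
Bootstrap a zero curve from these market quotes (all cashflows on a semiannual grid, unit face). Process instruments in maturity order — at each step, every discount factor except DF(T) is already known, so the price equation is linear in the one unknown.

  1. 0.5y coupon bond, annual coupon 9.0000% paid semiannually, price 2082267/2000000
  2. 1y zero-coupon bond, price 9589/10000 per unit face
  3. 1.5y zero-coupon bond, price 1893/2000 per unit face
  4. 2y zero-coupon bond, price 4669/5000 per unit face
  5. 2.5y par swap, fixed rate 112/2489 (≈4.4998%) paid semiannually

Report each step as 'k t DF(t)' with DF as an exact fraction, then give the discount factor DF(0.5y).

1 1/2 9963/10000
2 1 9589/10000
3 3/2 1893/2000
4 2 4669/5000
5 5/2 1117/1250
DF(0.5y) = 9963/10000 ≈ 0.996300

step 1 [0.5y] bond c/2=9/200: DF=(2082267/2000000 − 9/200·(0))/(1+9/200) = 9963/10000 ≈ 0.996300
step 2 [1y] zero: DF = P = 9589/10000 ≈ 0.958900
step 3 [1.5y] zero: DF = P = 1893/2000 ≈ 0.946500
step 4 [2y] zero: DF = P = 4669/5000 ≈ 0.933800
step 5 [2.5y] swap r/2=56/2489: DF=(1 − 56/2489·(0.996300+0.958900+0.946500+0.933800))/(1+56/2489) = 1117/1250 ≈ 0.893600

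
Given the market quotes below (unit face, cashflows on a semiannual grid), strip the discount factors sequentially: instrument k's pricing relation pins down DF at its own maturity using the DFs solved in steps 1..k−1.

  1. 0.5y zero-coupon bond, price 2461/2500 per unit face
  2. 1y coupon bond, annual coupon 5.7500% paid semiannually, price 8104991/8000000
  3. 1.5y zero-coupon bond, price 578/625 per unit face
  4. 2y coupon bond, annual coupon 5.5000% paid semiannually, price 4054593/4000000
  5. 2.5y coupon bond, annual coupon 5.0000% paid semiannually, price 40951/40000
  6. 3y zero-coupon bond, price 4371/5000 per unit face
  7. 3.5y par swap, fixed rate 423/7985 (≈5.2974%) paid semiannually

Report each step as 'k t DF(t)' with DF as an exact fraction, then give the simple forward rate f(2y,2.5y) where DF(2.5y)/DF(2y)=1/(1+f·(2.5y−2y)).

step 1 [0.5y] zero: DF = P = 2461/2500 ≈ 0.984400
step 2 [1y] bond c/2=23/800: DF=(8104991/8000000 − 23/800·(0.984400))/(1+23/800) = 9573/10000 ≈ 0.957300
step 3 [1.5y] zero: DF = P = 578/625 ≈ 0.924800
step 4 [2y] bond c/2=11/400: DF=(4054593/4000000 − 11/400·(0.984400+0.957300+0.924800))/(1+11/400) = 4549/5000 ≈ 0.909800
step 5 [2.5y] bond c/2=1/40: DF=(40951/40000 − 1/40·(0.984400+0.957300+0.924800+0.909800))/(1+1/40) = 9067/10000 ≈ 0.906700
step 6 [3y] zero: DF = P = 4371/5000 ≈ 0.874200
step 7 [3.5y] swap r/2=423/15970: DF=(1 − 423/15970·(0.984400+0.957300+0.924800+0.909800+0.906700+0.874200))/(1+423/15970) = 2077/2500 ≈ 0.830800

1 1/2 2461/2500
2 1 9573/10000
3 3/2 578/625
4 2 4549/5000
5 5/2 9067/10000
6 3 4371/5000
7 7/2 2077/2500
f(2y,2.5y) = ((4549/5000)/(9067/10000) − 1)/(1/2) = 62/9067 ≈ 0.6838%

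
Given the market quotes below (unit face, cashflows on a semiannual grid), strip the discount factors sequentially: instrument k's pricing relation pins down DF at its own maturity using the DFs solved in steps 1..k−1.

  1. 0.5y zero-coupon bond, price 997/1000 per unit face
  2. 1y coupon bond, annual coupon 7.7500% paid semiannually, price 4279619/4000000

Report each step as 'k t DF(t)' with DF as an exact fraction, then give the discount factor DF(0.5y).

1 1/2 997/1000
2 1 1241/1250
DF(0.5y) = 997/1000 ≈ 0.997000

step 1 [0.5y] zero: DF = P = 997/1000 ≈ 0.997000
step 2 [1y] bond c/2=31/800: DF=(4279619/4000000 − 31/800·(0.997000))/(1+31/800) = 1241/1250 ≈ 0.992800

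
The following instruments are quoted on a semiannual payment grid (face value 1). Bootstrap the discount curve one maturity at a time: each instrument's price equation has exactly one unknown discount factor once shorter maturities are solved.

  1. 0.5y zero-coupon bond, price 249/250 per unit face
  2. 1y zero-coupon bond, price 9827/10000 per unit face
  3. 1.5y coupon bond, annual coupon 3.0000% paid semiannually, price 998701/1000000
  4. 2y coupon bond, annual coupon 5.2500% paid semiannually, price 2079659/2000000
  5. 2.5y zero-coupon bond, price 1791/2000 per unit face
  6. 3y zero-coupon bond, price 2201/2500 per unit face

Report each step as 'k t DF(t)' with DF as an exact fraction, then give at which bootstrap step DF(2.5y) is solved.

step 1 [0.5y] zero: DF = P = 249/250 ≈ 0.996000
step 2 [1y] zero: DF = P = 9827/10000 ≈ 0.982700
step 3 [1.5y] bond c/2=3/200: DF=(998701/1000000 − 3/200·(0.996000+0.982700))/(1+3/200) = 9547/10000 ≈ 0.954700
step 4 [2y] bond c/2=21/800: DF=(2079659/2000000 − 21/800·(0.996000+0.982700+0.954700))/(1+21/800) = 4691/5000 ≈ 0.938200
step 5 [2.5y] zero: DF = P = 1791/2000 ≈ 0.895500
step 6 [3y] zero: DF = P = 2201/2500 ≈ 0.880400

1 1/2 249/250
2 1 9827/10000
3 3/2 9547/10000
4 2 4691/5000
5 5/2 1791/2000
6 3 2201/2500
DF(2.5y) is solved at step 5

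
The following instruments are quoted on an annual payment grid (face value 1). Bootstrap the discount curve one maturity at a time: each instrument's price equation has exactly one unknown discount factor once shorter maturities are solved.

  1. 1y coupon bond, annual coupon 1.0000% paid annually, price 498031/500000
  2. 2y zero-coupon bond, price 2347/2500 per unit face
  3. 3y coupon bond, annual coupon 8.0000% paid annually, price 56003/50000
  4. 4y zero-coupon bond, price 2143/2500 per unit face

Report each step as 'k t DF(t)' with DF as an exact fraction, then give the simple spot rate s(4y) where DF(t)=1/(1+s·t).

step 1 [1y] bond c/1=1/100: DF=(498031/500000 − 1/100·(0))/(1+1/100) = 4931/5000 ≈ 0.986200
step 2 [2y] zero: DF = P = 2347/2500 ≈ 0.938800
step 3 [3y] bond c/1=2/25: DF=(56003/50000 − 2/25·(0.986200+0.938800))/(1+2/25) = 1789/2000 ≈ 0.894500
step 4 [4y] zero: DF = P = 2143/2500 ≈ 0.857200

1 1 4931/5000
2 2 2347/2500
3 3 1789/2000
4 4 2143/2500
s(4y) = (1/(2143/2500) − 1)/(4) = 357/8572 ≈ 4.1647%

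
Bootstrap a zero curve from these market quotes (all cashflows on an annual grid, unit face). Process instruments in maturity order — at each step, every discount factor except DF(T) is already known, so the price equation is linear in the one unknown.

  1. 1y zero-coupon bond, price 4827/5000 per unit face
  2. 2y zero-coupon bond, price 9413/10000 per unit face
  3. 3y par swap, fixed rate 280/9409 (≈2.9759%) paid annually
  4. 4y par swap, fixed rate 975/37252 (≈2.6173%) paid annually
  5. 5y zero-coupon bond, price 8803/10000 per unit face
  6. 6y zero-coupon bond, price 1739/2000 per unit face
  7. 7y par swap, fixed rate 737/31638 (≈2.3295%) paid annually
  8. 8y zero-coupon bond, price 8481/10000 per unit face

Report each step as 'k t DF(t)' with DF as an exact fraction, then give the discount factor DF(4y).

step 1 [1y] zero: DF = P = 4827/5000 ≈ 0.965400
step 2 [2y] zero: DF = P = 9413/10000 ≈ 0.941300
step 3 [3y] swap r/1=280/9409: DF=(1 − 280/9409·(0.965400+0.941300))/(1+280/9409) = 229/250 ≈ 0.916000
step 4 [4y] swap r/1=975/37252: DF=(1 − 975/37252·(0.965400+0.941300+0.916000))/(1+975/37252) = 361/400 ≈ 0.902500
step 5 [5y] zero: DF = P = 8803/10000 ≈ 0.880300
step 6 [6y] zero: DF = P = 1739/2000 ≈ 0.869500
step 7 [7y] swap r/1=737/31638: DF=(1 − 737/31638·(0.965400+0.941300+0.916000+0.902500+0.880300+0.869500))/(1+737/31638) = 4263/5000 ≈ 0.852600
step 8 [8y] zero: DF = P = 8481/10000 ≈ 0.848100

1 1 4827/5000
2 2 9413/10000
3 3 229/250
4 4 361/400
5 5 8803/10000
6 6 1739/2000
7 7 4263/5000
8 8 8481/10000
DF(4y) = 361/400 ≈ 0.902500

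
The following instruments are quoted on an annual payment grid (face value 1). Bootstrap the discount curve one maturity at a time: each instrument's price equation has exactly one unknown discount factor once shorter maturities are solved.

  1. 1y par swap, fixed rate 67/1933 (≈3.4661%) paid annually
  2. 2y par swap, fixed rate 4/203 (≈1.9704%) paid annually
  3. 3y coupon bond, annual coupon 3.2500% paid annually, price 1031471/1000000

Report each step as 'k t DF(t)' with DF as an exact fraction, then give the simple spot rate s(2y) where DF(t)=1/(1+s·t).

step 1 [1y] swap r/1=67/1933: DF=(1 − 67/1933·(0))/(1+67/1933) = 1933/2000 ≈ 0.966500
step 2 [2y] swap r/1=4/203: DF=(1 − 4/203·(0.966500))/(1+4/203) = 481/500 ≈ 0.962000
step 3 [3y] bond c/1=13/400: DF=(1031471/1000000 − 13/400·(0.966500+0.962000))/(1+13/400) = 9383/10000 ≈ 0.938300

1 1 1933/2000
2 2 481/500
3 3 9383/10000
s(2y) = (1/(481/500) − 1)/(2) = 19/962 ≈ 1.9751%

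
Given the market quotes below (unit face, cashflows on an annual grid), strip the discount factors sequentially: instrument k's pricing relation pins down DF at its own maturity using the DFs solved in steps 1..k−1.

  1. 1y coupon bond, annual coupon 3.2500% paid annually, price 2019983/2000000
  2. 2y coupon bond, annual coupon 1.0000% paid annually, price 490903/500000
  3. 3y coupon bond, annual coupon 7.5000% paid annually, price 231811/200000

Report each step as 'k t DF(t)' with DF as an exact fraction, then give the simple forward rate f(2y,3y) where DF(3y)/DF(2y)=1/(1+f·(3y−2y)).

step 1 [1y] bond c/1=13/400: DF=(2019983/2000000 − 13/400·(0))/(1+13/400) = 4891/5000 ≈ 0.978200
step 2 [2y] bond c/1=1/100: DF=(490903/500000 − 1/100·(0.978200))/(1+1/100) = 1203/1250 ≈ 0.962400
step 3 [3y] bond c/1=3/40: DF=(231811/200000 − 3/40·(0.978200+0.962400))/(1+3/40) = 2357/2500 ≈ 0.942800

1 1 4891/5000
2 2 1203/1250
3 3 2357/2500
f(2y,3y) = ((1203/1250)/(2357/2500) − 1)/(1) = 49/2357 ≈ 2.0789%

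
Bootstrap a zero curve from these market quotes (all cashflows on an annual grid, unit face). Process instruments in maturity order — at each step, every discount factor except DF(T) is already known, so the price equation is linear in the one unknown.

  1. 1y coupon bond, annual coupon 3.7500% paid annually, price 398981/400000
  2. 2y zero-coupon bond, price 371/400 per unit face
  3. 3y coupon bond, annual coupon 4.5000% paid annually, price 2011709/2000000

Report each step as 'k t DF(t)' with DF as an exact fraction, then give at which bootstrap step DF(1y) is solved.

1 1 4807/5000
2 2 371/400
3 3 2203/2500
DF(1y) is solved at step 1

step 1 [1y] bond c/1=3/80: DF=(398981/400000 − 3/80·(0))/(1+3/80) = 4807/5000 ≈ 0.961400
step 2 [2y] zero: DF = P = 371/400 ≈ 0.927500
step 3 [3y] bond c/1=9/200: DF=(2011709/2000000 − 9/200·(0.961400+0.927500))/(1+9/200) = 2203/2500 ≈ 0.881200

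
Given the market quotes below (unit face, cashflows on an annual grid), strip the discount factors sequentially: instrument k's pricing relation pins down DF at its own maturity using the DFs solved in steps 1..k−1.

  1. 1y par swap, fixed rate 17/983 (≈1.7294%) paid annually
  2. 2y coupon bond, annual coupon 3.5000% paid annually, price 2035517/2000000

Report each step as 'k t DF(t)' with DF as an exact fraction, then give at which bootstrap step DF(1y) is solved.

step 1 [1y] swap r/1=17/983: DF=(1 − 17/983·(0))/(1+17/983) = 983/1000 ≈ 0.983000
step 2 [2y] bond c/1=7/200: DF=(2035517/2000000 − 7/200·(0.983000))/(1+7/200) = 9501/10000 ≈ 0.950100

1 1 983/1000
2 2 9501/10000
DF(1y) is solved at step 1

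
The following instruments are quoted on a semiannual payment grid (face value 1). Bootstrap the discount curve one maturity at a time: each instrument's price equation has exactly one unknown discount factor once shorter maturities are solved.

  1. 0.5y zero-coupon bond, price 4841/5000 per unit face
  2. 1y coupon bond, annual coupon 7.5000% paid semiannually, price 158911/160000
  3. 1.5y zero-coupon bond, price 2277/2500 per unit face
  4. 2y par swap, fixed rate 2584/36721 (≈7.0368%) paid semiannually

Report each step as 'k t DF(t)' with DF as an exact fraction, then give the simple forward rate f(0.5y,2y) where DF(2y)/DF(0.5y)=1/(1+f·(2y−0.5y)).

step 1 [0.5y] zero: DF = P = 4841/5000 ≈ 0.968200
step 2 [1y] bond c/2=3/80: DF=(158911/160000 − 3/80·(0.968200))/(1+3/80) = 9223/10000 ≈ 0.922300
step 3 [1.5y] zero: DF = P = 2277/2500 ≈ 0.910800
step 4 [2y] swap r/2=1292/36721: DF=(1 − 1292/36721·(0.968200+0.922300+0.910800))/(1+1292/36721) = 2177/2500 ≈ 0.870800

1 1/2 4841/5000
2 1 9223/10000
3 3/2 2277/2500
4 2 2177/2500
f(0.5y,2y) = ((4841/5000)/(2177/2500) − 1)/(3/2) = 487/6531 ≈ 7.4567%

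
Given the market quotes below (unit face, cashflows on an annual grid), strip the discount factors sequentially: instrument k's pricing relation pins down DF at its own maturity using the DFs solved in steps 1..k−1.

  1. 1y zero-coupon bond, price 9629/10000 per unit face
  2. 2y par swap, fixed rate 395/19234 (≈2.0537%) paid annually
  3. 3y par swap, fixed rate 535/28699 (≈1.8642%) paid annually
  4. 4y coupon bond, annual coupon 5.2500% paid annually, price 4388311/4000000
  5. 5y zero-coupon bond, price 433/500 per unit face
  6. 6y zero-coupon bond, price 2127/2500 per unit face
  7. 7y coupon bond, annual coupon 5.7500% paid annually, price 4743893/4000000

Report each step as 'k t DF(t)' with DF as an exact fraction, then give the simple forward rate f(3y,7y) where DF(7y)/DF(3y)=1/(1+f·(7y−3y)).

1 1 9629/10000
2 2 1921/2000
3 3 1893/2000
4 4 562/625
5 5 433/500
6 6 2127/2500
7 7 1029/1250
f(3y,7y) = ((1893/2000)/(1029/1250) − 1)/(4) = 411/10976 ≈ 3.7445%

step 1 [1y] zero: DF = P = 9629/10000 ≈ 0.962900
step 2 [2y] swap r/1=395/19234: DF=(1 − 395/19234·(0.962900))/(1+395/19234) = 1921/2000 ≈ 0.960500
step 3 [3y] swap r/1=535/28699: DF=(1 − 535/28699·(0.962900+0.960500))/(1+535/28699) = 1893/2000 ≈ 0.946500
step 4 [4y] bond c/1=21/400: DF=(4388311/4000000 − 21/400·(0.962900+0.960500+0.946500))/(1+21/400) = 562/625 ≈ 0.899200
step 5 [5y] zero: DF = P = 433/500 ≈ 0.866000
step 6 [6y] zero: DF = P = 2127/2500 ≈ 0.850800
step 7 [7y] bond c/1=23/400: DF=(4743893/4000000 − 23/400·(0.962900+0.960500+0.946500+0.899200+0.866000+0.850800))/(1+23/400) = 1029/1250 ≈ 0.823200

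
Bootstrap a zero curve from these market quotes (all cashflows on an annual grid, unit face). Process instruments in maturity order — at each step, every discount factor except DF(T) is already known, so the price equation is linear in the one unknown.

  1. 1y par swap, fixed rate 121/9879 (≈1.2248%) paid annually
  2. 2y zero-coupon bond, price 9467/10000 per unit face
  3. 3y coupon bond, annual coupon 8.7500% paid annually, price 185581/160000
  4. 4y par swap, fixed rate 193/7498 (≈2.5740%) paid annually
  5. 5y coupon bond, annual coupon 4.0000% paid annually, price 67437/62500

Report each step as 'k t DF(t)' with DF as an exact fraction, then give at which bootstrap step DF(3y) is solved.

step 1 [1y] swap r/1=121/9879: DF=(1 − 121/9879·(0))/(1+121/9879) = 9879/10000 ≈ 0.987900
step 2 [2y] zero: DF = P = 9467/10000 ≈ 0.946700
step 3 [3y] bond c/1=7/80: DF=(185581/160000 − 7/80·(0.987900+0.946700))/(1+7/80) = 9109/10000 ≈ 0.910900
step 4 [4y] swap r/1=193/7498: DF=(1 − 193/7498·(0.987900+0.946700+0.910900))/(1+193/7498) = 1807/2000 ≈ 0.903500
step 5 [5y] bond c/1=1/25: DF=(67437/62500 − 1/25·(0.987900+0.946700+0.910900+0.903500))/(1+1/25) = 8933/10000 ≈ 0.893300

1 1 9879/10000
2 2 9467/10000
3 3 9109/10000
4 4 1807/2000
5 5 8933/10000
DF(3y) is solved at step 3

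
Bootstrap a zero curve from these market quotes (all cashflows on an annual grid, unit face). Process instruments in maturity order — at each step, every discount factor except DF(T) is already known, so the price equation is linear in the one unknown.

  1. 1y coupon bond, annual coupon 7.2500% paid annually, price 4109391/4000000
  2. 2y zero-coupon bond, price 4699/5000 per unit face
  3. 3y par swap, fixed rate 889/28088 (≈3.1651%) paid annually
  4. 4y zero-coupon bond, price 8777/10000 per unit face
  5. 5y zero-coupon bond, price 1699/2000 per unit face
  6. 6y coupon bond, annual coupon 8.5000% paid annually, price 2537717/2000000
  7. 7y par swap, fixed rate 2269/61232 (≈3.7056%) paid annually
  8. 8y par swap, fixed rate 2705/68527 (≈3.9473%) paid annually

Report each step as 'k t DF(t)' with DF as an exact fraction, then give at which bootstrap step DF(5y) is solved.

1 1 9579/10000
2 2 4699/5000
3 3 9111/10000
4 4 8777/10000
5 5 1699/2000
6 6 8141/10000
7 7 7731/10000
8 8 1459/2000
DF(5y) is solved at step 5

step 1 [1y] bond c/1=29/400: DF=(4109391/4000000 − 29/400·(0))/(1+29/400) = 9579/10000 ≈ 0.957900
step 2 [2y] zero: DF = P = 4699/5000 ≈ 0.939800
step 3 [3y] swap r/1=889/28088: DF=(1 − 889/28088·(0.957900+0.939800))/(1+889/28088) = 9111/10000 ≈ 0.911100
step 4 [4y] zero: DF = P = 8777/10000 ≈ 0.877700
step 5 [5y] zero: DF = P = 1699/2000 ≈ 0.849500
step 6 [6y] bond c/1=17/200: DF=(2537717/2000000 − 17/200·(0.957900+0.939800+0.911100+0.877700+0.849500))/(1+17/200) = 8141/10000 ≈ 0.814100
step 7 [7y] swap r/1=2269/61232: DF=(1 − 2269/61232·(0.957900+0.939800+0.911100+0.877700+0.849500+0.814100))/(1+2269/61232) = 7731/10000 ≈ 0.773100
step 8 [8y] swap r/1=2705/68527: DF=(1 − 2705/68527·(0.957900+0.939800+0.911100+0.877700+0.849500+0.814100+0.773100))/(1+2705/68527) = 1459/2000 ≈ 0.729500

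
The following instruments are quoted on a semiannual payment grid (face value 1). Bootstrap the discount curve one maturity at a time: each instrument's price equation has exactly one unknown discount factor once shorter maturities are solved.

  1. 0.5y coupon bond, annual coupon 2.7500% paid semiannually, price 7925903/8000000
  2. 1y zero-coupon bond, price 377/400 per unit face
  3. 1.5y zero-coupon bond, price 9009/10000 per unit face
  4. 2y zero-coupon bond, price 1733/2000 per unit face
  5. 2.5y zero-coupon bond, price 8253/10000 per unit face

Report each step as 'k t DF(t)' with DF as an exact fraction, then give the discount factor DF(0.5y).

1 1/2 9773/10000
2 1 377/400
3 3/2 9009/10000
4 2 1733/2000
5 5/2 8253/10000
DF(0.5y) = 9773/10000 ≈ 0.977300

step 1 [0.5y] bond c/2=11/800: DF=(7925903/8000000 − 11/800·(0))/(1+11/800) = 9773/10000 ≈ 0.977300
step 2 [1y] zero: DF = P = 377/400 ≈ 0.942500
step 3 [1.5y] zero: DF = P = 9009/10000 ≈ 0.900900
step 4 [2y] zero: DF = P = 1733/2000 ≈ 0.866500
step 5 [2.5y] zero: DF = P = 8253/10000 ≈ 0.825300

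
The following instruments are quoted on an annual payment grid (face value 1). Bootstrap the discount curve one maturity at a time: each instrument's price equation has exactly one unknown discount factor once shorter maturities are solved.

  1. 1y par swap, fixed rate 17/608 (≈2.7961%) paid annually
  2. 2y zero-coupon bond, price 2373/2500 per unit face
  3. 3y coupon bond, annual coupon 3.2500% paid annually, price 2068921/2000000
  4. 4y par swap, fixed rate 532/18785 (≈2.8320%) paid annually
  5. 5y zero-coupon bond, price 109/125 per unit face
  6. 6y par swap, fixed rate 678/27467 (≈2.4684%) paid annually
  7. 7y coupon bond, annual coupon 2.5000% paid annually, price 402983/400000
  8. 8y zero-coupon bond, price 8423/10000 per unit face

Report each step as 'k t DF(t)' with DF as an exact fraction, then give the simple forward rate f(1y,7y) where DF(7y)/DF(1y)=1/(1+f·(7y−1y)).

1 1 608/625
2 2 2373/2500
3 3 4707/5000
4 4 1117/1250
5 5 109/125
6 6 2161/2500
7 7 8489/10000
8 8 8423/10000
f(1y,7y) = ((608/625)/(8489/10000) − 1)/(6) = 413/16978 ≈ 2.4326%

step 1 [1y] swap r/1=17/608: DF=(1 − 17/608·(0))/(1+17/608) = 608/625 ≈ 0.972800
step 2 [2y] zero: DF = P = 2373/2500 ≈ 0.949200
step 3 [3y] bond c/1=13/400: DF=(2068921/2000000 − 13/400·(0.972800+0.949200))/(1+13/400) = 4707/5000 ≈ 0.941400
step 4 [4y] swap r/1=532/18785: DF=(1 − 532/18785·(0.972800+0.949200+0.941400))/(1+532/18785) = 1117/1250 ≈ 0.893600
step 5 [5y] zero: DF = P = 109/125 ≈ 0.872000
step 6 [6y] swap r/1=678/27467: DF=(1 − 678/27467·(0.972800+0.949200+0.941400+0.893600+0.872000))/(1+678/27467) = 2161/2500 ≈ 0.864400
step 7 [7y] bond c/1=1/40: DF=(402983/400000 − 1/40·(0.972800+0.949200+0.941400+0.893600+0.872000+0.864400))/(1+1/40) = 8489/10000 ≈ 0.848900
step 8 [8y] zero: DF = P = 8423/10000 ≈ 0.842300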